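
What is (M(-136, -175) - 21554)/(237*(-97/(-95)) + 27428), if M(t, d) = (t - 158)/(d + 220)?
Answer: -6144752/7885947 ≈ -0.77920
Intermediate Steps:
M(t, d) = (-158 + t)/(220 + d)
(M(-136, -175) - 21554)/(237*(-97/(-95)) + 27428) = ((-158 - 136)/(220 - 175) - 21554)/(237*(-97/(-95)) + 27428) = (-294/45 - 21554)/(237*(-97*(-1/95)) + 27428) = ((1/45)*(-294) - 21554)/(237*(97/95) + 27428) = (-98/15 - 21554)/(22989/95 + 27428) = -323408/(15*2628649/95) = -323408/15*95/2628649 = -6144752/7885947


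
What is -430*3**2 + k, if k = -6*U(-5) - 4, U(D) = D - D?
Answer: -3874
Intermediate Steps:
U(D) = 0
k = -4 (k = -6*0 - 4 = 0 - 4 = -4)
-430*3**2 + k = -430*3**2 - 4 = -430*9 - 4 = -3870 - 4 = -3874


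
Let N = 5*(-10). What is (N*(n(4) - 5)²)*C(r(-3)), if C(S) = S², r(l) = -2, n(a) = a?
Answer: -200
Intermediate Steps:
N = -50
(N*(n(4) - 5)²)*C(r(-3)) = -50*(4 - 5)²*(-2)² = -50*(-1)²*4 = -50*1*4 = -50*4 = -200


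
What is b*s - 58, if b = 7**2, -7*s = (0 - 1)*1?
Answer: -51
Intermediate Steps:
s = 1/7 (s = -(0 - 1)/7 = -(-1)/7 = -1/7*(-1) = 1/7 ≈ 0.14286)
b = 49
b*s - 58 = 49*(1/7) - 58 = 7 - 58 = -51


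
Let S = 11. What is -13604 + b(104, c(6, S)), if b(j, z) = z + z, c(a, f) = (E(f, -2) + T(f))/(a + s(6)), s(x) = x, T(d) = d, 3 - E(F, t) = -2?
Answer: -40804/3 ≈ -13601.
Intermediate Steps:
E(F, t) = 5 (E(F, t) = 3 - 1*(-2) = 3 + 2 = 5)
c(a, f) = (5 + f)/(6 + a) (c(a, f) = (5 + f)/(a + 6) = (5 + f)/(6 + a))
b(j, z) = 2*z
-13604 + b(104, c(6, S)) = -13604 + 2*((5 + 11)/(6 + 6)) = -13604 + 2*(16/12) = -13604 + 2*((1/12)*16) = -13604 + 2*(4/3) = -13604 + 8/3 = -40804/3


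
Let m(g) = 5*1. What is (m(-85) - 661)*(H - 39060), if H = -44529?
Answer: 54834384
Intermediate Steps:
m(g) = 5
(m(-85) - 661)*(H - 39060) = (5 - 661)*(-44529 - 39060) = -656*(-83589) = 54834384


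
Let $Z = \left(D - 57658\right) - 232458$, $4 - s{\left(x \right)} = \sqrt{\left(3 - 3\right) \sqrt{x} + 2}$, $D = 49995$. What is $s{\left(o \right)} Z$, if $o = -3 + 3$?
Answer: $-960484 + 240121 \sqrt{2} \approx -6.209 \cdot 10^{5}$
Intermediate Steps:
$o = 0$
$s{\left(x \right)} = 4 - \sqrt{2}$ ($s{\left(x \right)} = 4 - \sqrt{\left(3 - 3\right) \sqrt{x} + 2} = 4 - \sqrt{0 \sqrt{x} + 2} = 4 - \sqrt{0 + 2} = 4 - \sqrt{2}$)
$Z = -240121$ ($Z = \left(49995 - 57658\right) - 232458 = -7663 - 232458 = -240121$)
$s{\left(o \right)} Z = \left(4 - \sqrt{2}\right) \left(-240121\right) = -960484 + 240121 \sqrt{2}$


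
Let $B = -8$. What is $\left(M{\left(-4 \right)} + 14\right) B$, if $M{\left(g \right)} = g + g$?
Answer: $-48$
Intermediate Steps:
$M{\left(g \right)} = 2 g$
$\left(M{\left(-4 \right)} + 14\right) B = \left(2 \left(-4\right) + 14\right) \left(-8\right) = \left(-8 + 14\right) \left(-8\right) = 6 \left(-8\right) = -48$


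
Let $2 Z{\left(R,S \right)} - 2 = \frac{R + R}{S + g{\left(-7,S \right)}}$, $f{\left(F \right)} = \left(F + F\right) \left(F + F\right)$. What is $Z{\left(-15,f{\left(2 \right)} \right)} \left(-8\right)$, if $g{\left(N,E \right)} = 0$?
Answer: $- \frac{1}{2} \approx -0.5$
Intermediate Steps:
$f{\left(F \right)} = 4 F^{2}$ ($f{\left(F \right)} = 2 F 2 F = 4 F^{2}$)
$Z{\left(R,S \right)} = 1 + \frac{R}{S}$ ($Z{\left(R,S \right)} = 1 + \frac{\left(R + R\right) \frac{1}{S + 0}}{2} = 1 + \frac{2 R \frac{1}{S}}{2} = 1 + \frac{R}{S}$)
$Z{\left(-15,f{\left(2 \right)} \right)} \left(-8\right) = \frac{-15 + 4 \cdot 2^{2}}{4 \cdot 2^{2}} \left(-8\right) = \frac{-15 + 4 \cdot 4}{4 \cdot 4} \left(-8\right) = \frac{-15 + 16}{16} \left(-8\right) = \frac{1}{16} \cdot 1 \left(-8\right) = \frac{1}{16} \left(-8\right) = - \frac{1}{2}$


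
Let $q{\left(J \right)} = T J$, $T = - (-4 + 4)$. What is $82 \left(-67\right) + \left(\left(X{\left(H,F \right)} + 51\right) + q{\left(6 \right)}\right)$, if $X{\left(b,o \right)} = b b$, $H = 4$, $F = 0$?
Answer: $-5427$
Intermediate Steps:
$X{\left(b,o \right)} = b^{2}$
$T = 0$ ($T = \left(-1\right) 0 = 0$)
$q{\left(J \right)} = 0$ ($q{\left(J \right)} = 0 J = 0$)
$82 \left(-67\right) + \left(\left(X{\left(H,F \right)} + 51\right) + q{\left(6 \right)}\right) = 82 \left(-67\right) + \left(\left(4^{2} + 51\right) + 0\right) = -5494 + \left(\left(16 + 51\right) + 0\right) = -5494 + \left(67 + 0\right) = -5494 + 67 = -5427$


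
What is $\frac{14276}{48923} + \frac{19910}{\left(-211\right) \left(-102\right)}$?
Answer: $\frac{640652501}{526460403} \approx 1.2169$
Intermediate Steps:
$\frac{14276}{48923} + \frac{19910}{\left(-211\right) \left(-102\right)} = 14276 \cdot \frac{1}{48923} + \frac{19910}{21522} = \frac{14276}{48923} + 19910 \cdot \frac{1}{21522} = \frac{14276}{48923} + \frac{9955}{10761} = \frac{640652501}{526460403}$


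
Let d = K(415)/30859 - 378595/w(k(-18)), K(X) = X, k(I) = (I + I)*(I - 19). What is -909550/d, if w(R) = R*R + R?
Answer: 9967191364493640/2189241473 ≈ 4.5528e+6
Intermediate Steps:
k(I) = 2*I*(-19 + I) (k(I) = (2*I)*(-19 + I) = 2*I*(-19 + I))
w(R) = R + R² (w(R) = R² + R = R + R²)
d = -10946207365/54791882604 (d = 415/30859 - 378595*(-1/(36*(1 + 2*(-18)*(-19 - 18))*(-19 - 18))) = 415*(1/30859) - 378595*1/(1332*(1 + 2*(-18)*(-37))) = 415/30859 - 378595*1/(1332*(1 + 1332)) = 415/30859 - 378595/(1332*1333) = 415/30859 - 378595/1775556 = -10946207365/54791882604 ≈ -0.19978)
-909550/d = -909550/(-10946207365/54791882604) = -909550*(-54791882604/10946207365) = 9967191364493640/2189241473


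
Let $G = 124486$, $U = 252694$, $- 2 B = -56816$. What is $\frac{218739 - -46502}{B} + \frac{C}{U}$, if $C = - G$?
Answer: $\frac{31744205483}{3589265576} \approx 8.8442$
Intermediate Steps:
$B = 28408$ ($B = \left(- \frac{1}{2}\right) \left(-56816\right) = 28408$)
$C = -124486$ ($C = \left(-1\right) 124486 = -124486$)
$\frac{218739 - -46502}{B} + \frac{C}{U} = \frac{218739 - -46502}{28408} - \frac{124486}{252694} = \left(218739 + 46502\right) \frac{1}{28408} - \frac{62243}{126347} = 265241 \cdot \frac{1}{28408} - \frac{62243}{126347} = \frac{265241}{28408} - \frac{62243}{126347} = \frac{31744205483}{3589265576}$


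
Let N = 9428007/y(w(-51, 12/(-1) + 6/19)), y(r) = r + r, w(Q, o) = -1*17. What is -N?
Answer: 9428007/34 ≈ 2.7729e+5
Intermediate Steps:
w(Q, o) = -17
y(r) = 2*r
N = -9428007/34 (N = 9428007/((2*(-17))) = 9428007/(-34) = 9428007*(-1/34) = -9428007/34 ≈ -2.7729e+5)
-N = -1*(-9428007/34) = 9428007/34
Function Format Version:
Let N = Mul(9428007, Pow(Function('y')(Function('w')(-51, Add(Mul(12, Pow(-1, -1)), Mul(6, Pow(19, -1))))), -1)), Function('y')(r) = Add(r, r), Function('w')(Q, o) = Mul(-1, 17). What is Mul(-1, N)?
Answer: Rational(9428007, 34) ≈ 2.7729e+5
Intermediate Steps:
Function('w')(Q, o) = -17
Function('y')(r) = Mul(2, r)
N = Rational(-9428007, 34) (N = Mul(9428007, Pow(Mul(2, -17), -1)) = Mul(9428007, Pow(-34, -1)) = Mul(9428007, Rational(-1, 34)) = Rational(-9428007, 34) ≈ -2.7729e+5)
Mul(-1, N) = Mul(-1, Rational(-9428007, 34)) = Rational(9428007, 34)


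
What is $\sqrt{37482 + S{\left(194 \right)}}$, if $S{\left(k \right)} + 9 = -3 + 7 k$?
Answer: $2 \sqrt{9707} \approx 197.05$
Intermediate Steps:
$S{\left(k \right)} = -12 + 7 k$ ($S{\left(k \right)} = -9 + \left(-3 + 7 k\right) = -12 + 7 k$)
$\sqrt{37482 + S{\left(194 \right)}} = \sqrt{37482 + \left(-12 + 7 \cdot 194\right)} = \sqrt{37482 + \left(-12 + 1358\right)} = \sqrt{37482 + 1346} = \sqrt{38828} = 2 \sqrt{9707}$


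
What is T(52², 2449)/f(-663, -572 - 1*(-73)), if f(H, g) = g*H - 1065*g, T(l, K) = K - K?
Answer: 0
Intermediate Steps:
T(l, K) = 0
f(H, g) = -1065*g + H*g (f(H, g) = H*g - 1065*g = -1065*g + H*g)
T(52², 2449)/f(-663, -572 - 1*(-73)) = 0/(((-572 - 1*(-73))*(-1065 - 663))) = 0/(((-572 + 73)*(-1728))) = 0/((-499*(-1728))) = 0/862272 = 0*(1/862272) = 0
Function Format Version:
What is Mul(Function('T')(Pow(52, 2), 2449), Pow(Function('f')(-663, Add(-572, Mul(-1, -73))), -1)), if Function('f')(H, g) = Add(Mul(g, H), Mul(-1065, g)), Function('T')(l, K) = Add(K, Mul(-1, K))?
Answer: 0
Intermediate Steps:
Function('T')(l, K) = 0
Function('f')(H, g) = Add(Mul(-1065, g), Mul(H, g)) (Function('f')(H, g) = Add(Mul(H, g), Mul(-1065, g)) = Add(Mul(-1065, g), Mul(H, g)))
Mul(Function('T')(Pow(52, 2), 2449), Pow(Function('f')(-663, Add(-572, Mul(-1, -73))), -1)) = Mul(0, Pow(Mul(Add(-572, Mul(-1, -73)), Add(-1065, -663)), -1)) = Mul(0, Pow(Mul(Add(-572, 73), -1728), -1)) = Mul(0, Pow(Mul(-499, -1728), -1)) = Mul(0, Pow(862272, -1)) = Mul(0, Rational(1, 862272)) = 0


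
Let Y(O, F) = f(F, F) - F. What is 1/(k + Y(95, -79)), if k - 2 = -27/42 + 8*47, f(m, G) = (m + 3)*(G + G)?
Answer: 14/174501 ≈ 8.0229e-5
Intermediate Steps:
f(m, G) = 2*G*(3 + m) (f(m, G) = (3 + m)*(2*G) = 2*G*(3 + m))
k = 5283/14 (k = 2 + (-27/42 + 8*47) = 2 + (-27*1/42 + 376) = 2 + (-9/14 + 376) = 2 + 5255/14 = 5283/14 ≈ 377.36)
Y(O, F) = -F + 2*F*(3 + F) (Y(O, F) = 2*F*(3 + F) - F = -F + 2*F*(3 + F))
1/(k + Y(95, -79)) = 1/(5283/14 - 79*(5 + 2*(-79))) = 1/(5283/14 - 79*(5 - 158)) = 1/(5283/14 - 79*(-153)) = 1/(5283/14 + 12087) = 1/(174501/14) = 14/174501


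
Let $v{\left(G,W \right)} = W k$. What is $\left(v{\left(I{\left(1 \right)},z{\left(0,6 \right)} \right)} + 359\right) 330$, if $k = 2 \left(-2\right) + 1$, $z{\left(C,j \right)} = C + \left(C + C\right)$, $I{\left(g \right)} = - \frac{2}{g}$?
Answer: $118470$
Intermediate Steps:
$z{\left(C,j \right)} = 3 C$ ($z{\left(C,j \right)} = C + 2 C = 3 C$)
$k = -3$ ($k = -4 + 1 = -3$)
$v{\left(G,W \right)} = - 3 W$ ($v{\left(G,W \right)} = W \left(-3\right) = - 3 W$)
$\left(v{\left(I{\left(1 \right)},z{\left(0,6 \right)} \right)} + 359\right) 330 = \left(- 3 \cdot 3 \cdot 0 + 359\right) 330 = \left(\left(-3\right) 0 + 359\right) 330 = \left(0 + 359\right) 330 = 359 \cdot 330 = 118470$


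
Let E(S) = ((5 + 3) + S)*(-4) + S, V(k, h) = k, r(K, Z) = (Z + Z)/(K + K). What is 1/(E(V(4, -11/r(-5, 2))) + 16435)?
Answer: 1/16391 ≈ 6.1009e-5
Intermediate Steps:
r(K, Z) = Z/K (r(K, Z) = (2*Z)/((2*K)) = (2*Z)*(1/(2*K)) = Z/K)
E(S) = -32 - 3*S (E(S) = (8 + S)*(-4) + S = (-32 - 4*S) + S = -32 - 3*S)
1/(E(V(4, -11/r(-5, 2))) + 16435) = 1/((-32 - 3*4) + 16435) = 1/((-32 - 12) + 16435) = 1/(-44 + 16435) = 1/16391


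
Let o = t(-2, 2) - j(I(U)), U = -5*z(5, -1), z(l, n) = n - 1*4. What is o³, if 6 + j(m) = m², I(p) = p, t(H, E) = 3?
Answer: -233744896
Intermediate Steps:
z(l, n) = -4 + n (z(l, n) = n - 4 = -4 + n)
U = 25 (U = -5*(-4 - 1) = -5*(-5) = 25)
j(m) = -6 + m²
o = -616 (o = 3 - (-6 + 25²) = 3 - (-6 + 625) = 3 - 1*619 = 3 - 619 = -616)
o³ = (-616)³ = -233744896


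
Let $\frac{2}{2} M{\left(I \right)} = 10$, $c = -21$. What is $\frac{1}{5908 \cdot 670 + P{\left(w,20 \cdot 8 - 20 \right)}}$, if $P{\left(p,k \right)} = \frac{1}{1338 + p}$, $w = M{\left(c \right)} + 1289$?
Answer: $\frac{2637}{10438195321} \approx 2.5263 \cdot 10^{-7}$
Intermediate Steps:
$M{\left(I \right)} = 10$
$w = 1299$ ($w = 10 + 1289 = 1299$)
$\frac{1}{5908 \cdot 670 + P{\left(w,20 \cdot 8 - 20 \right)}} = \frac{1}{5908 \cdot 670 + \frac{1}{1338 + 1299}} = \frac{1}{3958360 + \frac{1}{2637}} = \frac{1}{\frac{10438195321}{2637}} = \frac{2637}{10438195321}$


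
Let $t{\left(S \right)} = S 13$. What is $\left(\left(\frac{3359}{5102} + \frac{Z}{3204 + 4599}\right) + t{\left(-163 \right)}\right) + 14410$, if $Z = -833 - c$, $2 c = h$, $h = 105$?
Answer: $\frac{244668769051}{19905453} \approx 12292.0$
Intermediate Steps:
$c = \frac{105}{2}$ ($c = \frac{1}{2} \cdot 105 = \frac{105}{2} \approx 52.5$)
$t{\left(S \right)} = 13 S$
$Z = - \frac{1771}{2}$ ($Z = -833 - \frac{105}{2} = - \frac{1771}{2} \approx -885.5$)
$\left(\left(\frac{3359}{5102} + \frac{Z}{3204 + 4599}\right) + t{\left(-163 \right)}\right) + 14410 = \left(\left(\frac{3359}{5102} - \frac{1771}{2 \left(3204 + 4599\right)}\right) + 13 \left(-163\right)\right) + 14410 = \left(\left(3359 \cdot \frac{1}{5102} - \frac{1771}{2 \cdot 7803}\right) - 2119\right) + 14410 = \left(\left(\frac{3359}{5102} - \frac{1771}{15606}\right) - 2119\right) + 14410 = \left(\frac{10846228}{19905453} - 2119\right) + 14410 = - \frac{42168808679}{19905453} + 14410 = \frac{244668769051}{19905453}$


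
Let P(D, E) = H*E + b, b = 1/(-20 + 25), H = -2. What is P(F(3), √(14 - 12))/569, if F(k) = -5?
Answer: 1/2845 - 2*√2/569 ≈ -0.0046194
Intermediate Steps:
b = ⅕ (b = 1/5 = ⅕ ≈ 0.20000)
P(D, E) = ⅕ - 2*E (P(D, E) = -2*E + ⅕ = ⅕ - 2*E)
P(F(3), √(14 - 12))/569 = (⅕ - 2*√(14 - 12))/569 = (⅕ - 2*√2)*(1/569) = 1/2845 - 2*√2/569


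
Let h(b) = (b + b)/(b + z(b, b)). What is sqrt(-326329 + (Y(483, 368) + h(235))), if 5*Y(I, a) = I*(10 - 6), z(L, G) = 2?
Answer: I*sqrt(457693962735)/1185 ≈ 570.91*I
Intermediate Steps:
h(b) = 2*b/(2 + b) (h(b) = (b + b)/(b + 2) = (2*b)/(2 + b) = 2*b/(2 + b))
Y(I, a) = 4*I/5 (Y(I, a) = (I*(10 - 6))/5 = (I*4)/5 = (4*I)/5 = 4*I/5)
sqrt(-326329 + (Y(483, 368) + h(235))) = sqrt(-326329 + ((4/5)*483 + 2*235/(2 + 235))) = sqrt(-326329 + (1932/5 + 2*235/237)) = sqrt(-326329 + (1932/5 + 2*235*(1/237))) = sqrt(-326329 + (1932/5 + 470/237)) = sqrt(-326329 + 460234/1185) = sqrt(-386239631/1185) = I*sqrt(457693962735)/1185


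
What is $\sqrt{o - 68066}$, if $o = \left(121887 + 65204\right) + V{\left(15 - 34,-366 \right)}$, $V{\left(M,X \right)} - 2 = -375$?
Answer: $2 \sqrt{29663} \approx 344.46$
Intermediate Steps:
$V{\left(M,X \right)} = -373$ ($V{\left(M,X \right)} = 2 - 375 = -373$)
$o = 186718$ ($o = \left(121887 + 65204\right) - 373 = 187091 - 373 = 186718$)
$\sqrt{o - 68066} = \sqrt{186718 - 68066} = \sqrt{118652} = 2 \sqrt{29663}$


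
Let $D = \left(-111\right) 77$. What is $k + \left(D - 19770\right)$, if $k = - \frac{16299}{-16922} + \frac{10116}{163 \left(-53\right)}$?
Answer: $- \frac{4139668762977}{146189158} \approx -28317.0$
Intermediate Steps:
$k = - \frac{30375891}{146189158}$ ($k = \left(-16299\right) \left(- \frac{1}{16922}\right) + \frac{10116}{-8639} = \frac{16299}{16922} + 10116 \left(- \frac{1}{8639}\right) = \frac{16299}{16922} - \frac{10116}{8639} = - \frac{30375891}{146189158} \approx -0.20778$)
$D = -8547$
$k + \left(D - 19770\right) = - \frac{30375891}{146189158} - 28317 = - \frac{4139668762977}{146189158}$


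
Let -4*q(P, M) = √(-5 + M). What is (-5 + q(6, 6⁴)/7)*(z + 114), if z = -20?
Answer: -470 - 47*√1291/14 ≈ -590.62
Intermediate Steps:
q(P, M) = -√(-5 + M)/4
(-5 + q(6, 6⁴)/7)*(z + 114) = (-5 - √(-5 + 6⁴)/4/7)*(-20 + 114) = (-5 - √(-5 + 1296)/4*(⅐))*94 = (-5 - √1291/4*(⅐))*94 = (-5 - √1291/28)*94 = -470 - 47*√1291/14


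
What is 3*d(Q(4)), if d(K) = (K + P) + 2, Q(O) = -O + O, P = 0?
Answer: 6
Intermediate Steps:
Q(O) = 0
d(K) = 2 + K (d(K) = (K + 0) + 2 = K + 2 = 2 + K)
3*d(Q(4)) = 3*(2 + 0) = 3*2 = 6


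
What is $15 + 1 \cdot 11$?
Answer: $26$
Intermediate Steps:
$15 + 1 \cdot 11 = 15 + 11 = 26$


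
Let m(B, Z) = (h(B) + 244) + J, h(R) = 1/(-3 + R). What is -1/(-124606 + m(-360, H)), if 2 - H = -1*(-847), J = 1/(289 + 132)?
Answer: 152823/19005373984 ≈ 8.0410e-6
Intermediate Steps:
J = 1/421 ≈ 0.0023753
H = -845 (H = 2 - (-1)*(-847) = 2 - 1*847 = 2 - 847 = -845)
m(B, Z) = 102725/421 + 1/(-3 + B) (m(B, Z) = (1/(-3 + B) + 244) + 1/421 = (244 + 1/(-3 + B)) + 1/421 = 102725/421 + 1/(-3 + B))
-1/(-124606 + m(-360, H)) = -1/(-124606 + (-307754 + 102725*(-360))/(421*(-3 - 360))) = -1/(-124606 + (1/421)*(-307754 - 36981000)/(-363)) = -1/(-124606 + (1/421)*(-1/363)*(-37288754)) = -1/(-124606 + 37288754/152823) = -1/(-19005373984/152823) = -1*(-152823/19005373984) = 152823/19005373984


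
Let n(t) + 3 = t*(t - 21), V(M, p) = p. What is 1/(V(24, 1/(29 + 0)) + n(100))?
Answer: 29/229014 ≈ 0.00012663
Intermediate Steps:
n(t) = -3 + t*(-21 + t) (n(t) = -3 + t*(t - 21) = -3 + t*(-21 + t))
1/(V(24, 1/(29 + 0)) + n(100)) = 1/(1/(29 + 0) + (-3 + 100² - 21*100)) = 1/(1/29 + (-3 + 10000 - 2100)) = 1/(1/29 + 7897) = 1/(229014/29) = 29/229014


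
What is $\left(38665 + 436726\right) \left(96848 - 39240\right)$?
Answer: $27386324728$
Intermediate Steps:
$\left(38665 + 436726\right) \left(96848 - 39240\right) = 475391 \cdot 57608 = 27386324728$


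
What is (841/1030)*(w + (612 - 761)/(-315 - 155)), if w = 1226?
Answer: 484726329/484100 ≈ 1001.3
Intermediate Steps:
(841/1030)*(w + (612 - 761)/(-315 - 155)) = (841/1030)*(1226 + (612 - 761)/(-315 - 155)) = (841*(1/1030))*(1226 - 149/(-470)) = 841*(1226 - 149*(-1/470))/1030 = 841*(1226 + 149/470)/1030 = (841/1030)*(576369/470) = 484726329/484100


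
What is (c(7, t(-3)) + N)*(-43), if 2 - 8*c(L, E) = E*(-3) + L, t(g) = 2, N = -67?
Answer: 23005/8 ≈ 2875.6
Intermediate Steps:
c(L, E) = 1/4 - L/8 + 3*E/8 (c(L, E) = 1/4 - (E*(-3) + L)/8 = 1/4 - (-3*E + L)/8 = 1/4 - (L - 3*E)/8 = 1/4 + (-L/8 + 3*E/8) = 1/4 - L/8 + 3*E/8)
(c(7, t(-3)) + N)*(-43) = ((1/4 - 1/8*7 + (3/8)*2) - 67)*(-43) = ((1/4 - 7/8 + 3/4) - 67)*(-43) = (1/8 - 67)*(-43) = -535/8*(-43) = 23005/8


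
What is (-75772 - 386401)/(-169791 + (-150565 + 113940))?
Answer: 462173/206416 ≈ 2.2390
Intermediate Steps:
(-75772 - 386401)/(-169791 + (-150565 + 113940)) = -462173/(-169791 - 36625) = -462173/(-206416) = -462173*(-1/206416) = 462173/206416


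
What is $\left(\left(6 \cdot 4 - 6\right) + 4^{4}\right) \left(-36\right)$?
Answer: $-9864$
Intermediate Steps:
$\left(\left(6 \cdot 4 - 6\right) + 4^{4}\right) \left(-36\right) = \left(\left(24 - 6\right) + 256\right) \left(-36\right) = \left(18 + 256\right) \left(-36\right) = 274 \left(-36\right) = -9864$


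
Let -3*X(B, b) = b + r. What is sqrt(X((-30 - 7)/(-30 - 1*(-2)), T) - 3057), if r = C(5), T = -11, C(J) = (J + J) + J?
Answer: 5*I*sqrt(1101)/3 ≈ 55.302*I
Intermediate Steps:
C(J) = 3*J (C(J) = 2*J + J = 3*J)
r = 15 (r = 3*5 = 15)
X(B, b) = -5 - b/3 (X(B, b) = -(b + 15)/3 = -(15 + b)/3 = -5 - b/3)
sqrt(X((-30 - 7)/(-30 - 1*(-2)), T) - 3057) = sqrt((-5 - 1/3*(-11)) - 3057) = sqrt((-5 + 11/3) - 3057) = sqrt(-4/3 - 3057) = sqrt(-9175/3) = 5*I*sqrt(1101)/3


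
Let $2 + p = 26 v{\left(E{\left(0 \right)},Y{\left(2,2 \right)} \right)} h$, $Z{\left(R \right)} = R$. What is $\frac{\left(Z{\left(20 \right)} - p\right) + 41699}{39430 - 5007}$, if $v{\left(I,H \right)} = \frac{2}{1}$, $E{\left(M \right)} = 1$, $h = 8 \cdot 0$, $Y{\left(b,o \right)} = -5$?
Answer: $\frac{41721}{34423} \approx 1.212$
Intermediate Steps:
$h = 0$
$v{\left(I,H \right)} = 2$ ($v{\left(I,H \right)} = 2 \cdot 1 = 2$)
$p = -2$ ($p = -2 + 26 \cdot 2 \cdot 0 = -2 + 52 \cdot 0 = -2 + 0 = -2$)
$\frac{\left(Z{\left(20 \right)} - p\right) + 41699}{39430 - 5007} = \frac{\left(20 - -2\right) + 41699}{39430 - 5007} = \frac{\left(20 + 2\right) + 41699}{34423} = \left(22 + 41699\right) \frac{1}{34423} = 41721 \cdot \frac{1}{34423} = \frac{41721}{34423}$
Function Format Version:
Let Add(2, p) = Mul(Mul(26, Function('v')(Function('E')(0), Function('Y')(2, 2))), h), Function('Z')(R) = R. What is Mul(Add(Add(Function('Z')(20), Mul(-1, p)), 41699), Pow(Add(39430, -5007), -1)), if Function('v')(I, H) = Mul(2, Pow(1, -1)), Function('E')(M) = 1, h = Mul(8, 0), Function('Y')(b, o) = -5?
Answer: Rational(41721, 34423) ≈ 1.2120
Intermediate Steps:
h = 0
Function('v')(I, H) = 2 (Function('v')(I, H) = Mul(2, 1) = 2)
p = -2 (p = Add(-2, Mul(Mul(26, 2), 0)) = Add(-2, Mul(52, 0)) = Add(-2, 0) = -2)
Mul(Add(Add(Function('Z')(20), Mul(-1, p)), 41699), Pow(Add(39430, -5007), -1)) = Mul(Add(Add(20, Mul(-1, -2)), 41699), Pow(Add(39430, -5007), -1)) = Mul(Add(Add(20, 2), 41699), Pow(34423, -1)) = Mul(Add(22, 41699), Rational(1, 34423)) = Mul(41721, Rational(1, 34423)) = Rational(41721, 34423)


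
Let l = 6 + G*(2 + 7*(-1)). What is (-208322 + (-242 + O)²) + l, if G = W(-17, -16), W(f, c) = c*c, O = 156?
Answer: -202200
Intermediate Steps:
W(f, c) = c²
G = 256 (G = (-16)² = 256)
l = -1274 (l = 6 + 256*(2 + 7*(-1)) = 6 + 256*(2 - 7) = 6 + 256*(-5) = 6 - 1280 = -1274)
(-208322 + (-242 + O)²) + l = (-208322 + (-242 + 156)²) - 1274 = (-208322 + (-86)²) - 1274 = (-208322 + 7396) - 1274 = -200926 - 1274 = -202200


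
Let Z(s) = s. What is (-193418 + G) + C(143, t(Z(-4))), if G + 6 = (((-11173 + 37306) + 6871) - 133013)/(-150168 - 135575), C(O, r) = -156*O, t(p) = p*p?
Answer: -61643808867/285743 ≈ -2.1573e+5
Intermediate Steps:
t(p) = p²
G = -1614449/285743 (G = -6 + (((-11173 + 37306) + 6871) - 133013)/(-150168 - 135575) = -6 + ((26133 + 6871) - 133013)/(-285743) = -6 + (33004 - 133013)*(-1/285743) = -6 - 100009*(-1/285743) = -6 + 100009/285743 = -1614449/285743 ≈ -5.6500)
(-193418 + G) + C(143, t(Z(-4))) = (-193418 - 1614449/285743) - 156*143 = -55269454023/285743 - 22308 = -61643808867/285743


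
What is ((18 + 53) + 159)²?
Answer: 52900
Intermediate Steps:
((18 + 53) + 159)² = (71 + 159)² = 230² = 52900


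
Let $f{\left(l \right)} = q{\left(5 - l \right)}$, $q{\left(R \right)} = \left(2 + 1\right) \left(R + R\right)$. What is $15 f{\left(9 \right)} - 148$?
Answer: $-508$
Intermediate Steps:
$q{\left(R \right)} = 6 R$ ($q{\left(R \right)} = 3 \cdot 2 R = 6 R$)
$f{\left(l \right)} = 30 - 6 l$ ($f{\left(l \right)} = 6 \left(5 - l\right) = 30 - 6 l$)
$15 f{\left(9 \right)} - 148 = 15 \left(30 - 54\right) - 148 = 15 \left(-24\right) - 148 = -360 - 148 = -508$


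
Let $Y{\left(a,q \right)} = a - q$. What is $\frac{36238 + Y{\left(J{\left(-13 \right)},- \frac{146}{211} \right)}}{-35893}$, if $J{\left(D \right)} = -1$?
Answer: $- \frac{7646153}{7573423} \approx -1.0096$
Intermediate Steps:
$\frac{36238 + Y{\left(J{\left(-13 \right)},- \frac{146}{211} \right)}}{-35893} = \frac{36238 - \left(1 - \frac{146}{211}\right)}{-35893} = \left(36238 - \left(1 - \frac{146}{211}\right)\right) \left(- \frac{1}{35893}\right) = \left(36238 - \frac{65}{211}\right) \left(- \frac{1}{35893}\right) = \frac{7646153}{211} \left(- \frac{1}{35893}\right) = - \frac{7646153}{7573423}$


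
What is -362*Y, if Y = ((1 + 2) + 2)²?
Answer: -9050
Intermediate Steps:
Y = 25 (Y = (3 + 2)² = 5² = 25)
-362*Y = -362*25 = -9050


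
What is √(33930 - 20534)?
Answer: 2*√3349 ≈ 115.74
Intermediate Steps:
√(33930 - 20534) = √13396 = 2*√3349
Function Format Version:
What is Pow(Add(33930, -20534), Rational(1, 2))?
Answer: Mul(2, Pow(3349, Rational(1, 2))) ≈ 115.74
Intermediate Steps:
Pow(Add(33930, -20534), Rational(1, 2)) = Pow(13396, Rational(1, 2)) = Mul(2, Pow(3349, Rational(1, 2)))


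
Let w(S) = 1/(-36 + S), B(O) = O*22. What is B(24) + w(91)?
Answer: 29041/55 ≈ 528.02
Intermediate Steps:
B(O) = 22*O
B(24) + w(91) = 22*24 + 1/(-36 + 91) = 528 + 1/55 = 29041/55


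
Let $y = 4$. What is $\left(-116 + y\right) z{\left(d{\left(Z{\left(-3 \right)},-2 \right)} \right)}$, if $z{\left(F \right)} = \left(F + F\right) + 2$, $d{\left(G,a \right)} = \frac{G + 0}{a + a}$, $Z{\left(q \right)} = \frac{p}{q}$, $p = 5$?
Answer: $- \frac{952}{3} \approx -317.33$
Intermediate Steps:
$Z{\left(q \right)} = \frac{5}{q}$
$d{\left(G,a \right)} = \frac{G}{2 a}$
$z{\left(F \right)} = 2 + 2 F$ ($z{\left(F \right)} = 2 F + 2 = 2 + 2 F$)
$\left(-116 + y\right) z{\left(d{\left(Z{\left(-3 \right)},-2 \right)} \right)} = \left(-116 + 4\right) \left(2 + 2 \frac{5 \frac{1}{-3}}{2 \left(-2\right)}\right) = - 112 \left(2 + 2 \cdot \frac{1}{2} \cdot 5 \left(- \frac{1}{3}\right) \left(- \frac{1}{2}\right)\right) = - 112 \left(2 + 2 \cdot \frac{1}{2} \left(- \frac{5}{3}\right) \left(- \frac{1}{2}\right)\right) = - 112 \left(2 + 2 \cdot \frac{5}{12}\right) = - 112 \left(2 + \frac{5}{6}\right) = \left(-112\right) \frac{17}{6} = - \frac{952}{3}$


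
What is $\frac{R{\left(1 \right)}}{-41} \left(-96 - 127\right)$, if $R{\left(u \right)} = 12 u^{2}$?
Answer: $\frac{2676}{41} \approx 65.268$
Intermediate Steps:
$\frac{R{\left(1 \right)}}{-41} \left(-96 - 127\right) = \frac{12 \cdot 1^{2}}{-41} \left(-96 - 127\right) = 12 \cdot 1 \left(- \frac{1}{41}\right) \left(-223\right) = 12 \left(- \frac{1}{41}\right) \left(-223\right) = \left(- \frac{12}{41}\right) \left(-223\right) = \frac{2676}{41}$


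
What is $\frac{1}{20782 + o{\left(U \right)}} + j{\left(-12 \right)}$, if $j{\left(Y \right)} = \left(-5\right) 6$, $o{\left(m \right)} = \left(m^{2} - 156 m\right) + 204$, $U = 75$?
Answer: $- \frac{447329}{14911} \approx -30.0$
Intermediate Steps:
$o{\left(m \right)} = 204 + m^{2} - 156 m$
$j{\left(Y \right)} = -30$
$\frac{1}{20782 + o{\left(U \right)}} + j{\left(-12 \right)} = \frac{1}{20782 + \left(204 + 75^{2} - 11700\right)} - 30 = \frac{1}{20782 + \left(204 + 5625 - 11700\right)} - 30 = \frac{1}{20782 - 5871} - 30 = \frac{1}{14911} - 30 = - \frac{447329}{14911}$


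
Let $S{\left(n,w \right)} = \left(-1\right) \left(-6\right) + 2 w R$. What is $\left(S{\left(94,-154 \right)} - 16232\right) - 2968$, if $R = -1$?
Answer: $-18886$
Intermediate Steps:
$S{\left(n,w \right)} = 6 - 2 w$ ($S{\left(n,w \right)} = \left(-1\right) \left(-6\right) + 2 w \left(-1\right) = 6 + 2 \left(- w\right) = 6 - 2 w$)
$\left(S{\left(94,-154 \right)} - 16232\right) - 2968 = \left(\left(6 - -308\right) - 16232\right) - 2968 = \left(\left(6 + 308\right) - 16232\right) - 2968 = \left(314 - 16232\right) - 2968 = -15918 - 2968 = -18886$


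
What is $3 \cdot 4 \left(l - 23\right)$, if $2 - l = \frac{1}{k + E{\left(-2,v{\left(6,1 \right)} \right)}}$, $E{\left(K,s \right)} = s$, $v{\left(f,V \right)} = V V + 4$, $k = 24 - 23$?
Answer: $-254$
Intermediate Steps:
$k = 1$ ($k = 24 - 23 = 1$)
$v{\left(f,V \right)} = 4 + V^{2}$ ($v{\left(f,V \right)} = V^{2} + 4 = 4 + V^{2}$)
$l = \frac{11}{6}$ ($l = 2 - \frac{1}{1 + \left(4 + 1^{2}\right)} = 2 - \frac{1}{1 + \left(4 + 1\right)} = 2 - \frac{1}{1 + 5} = 2 - \frac{1}{6} = \frac{11}{6} \approx 1.8333$)
$3 \cdot 4 \left(l - 23\right) = 3 \cdot 4 \left(\frac{11}{6} - 23\right) = 12 \left(\frac{11}{6} - 23\right) = 12 \left(- \frac{127}{6}\right) = -254$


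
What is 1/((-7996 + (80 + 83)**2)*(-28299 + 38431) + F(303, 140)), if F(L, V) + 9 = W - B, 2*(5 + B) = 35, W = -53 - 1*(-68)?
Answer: 2/376363259 ≈ 5.3140e-9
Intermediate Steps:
W = 15 (W = -53 + 68 = 15)
B = 25/2 (B = -5 + (1/2)*35 = -5 + 35/2 = 25/2 ≈ 12.500)
F(L, V) = -13/2 (F(L, V) = -9 + (15 - 1*25/2) = -9 + (15 - 25/2) = -9 + 5/2 = -13/2)
1/((-7996 + (80 + 83)**2)*(-28299 + 38431) + F(303, 140)) = 1/((-7996 + (80 + 83)**2)*(-28299 + 38431) - 13/2) = 1/((-7996 + 163**2)*10132 - 13/2) = 1/((-7996 + 26569)*10132 - 13/2) = 1/(18573*10132 - 13/2) = 1/(188181636 - 13/2) = 1/(376363259/2) = 2/376363259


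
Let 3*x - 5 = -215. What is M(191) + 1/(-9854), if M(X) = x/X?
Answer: -689971/1882114 ≈ -0.36659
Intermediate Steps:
x = -70 (x = 5/3 + (⅓)*(-215) = 5/3 - 215/3 = -70)
M(X) = -70/X
M(191) + 1/(-9854) = -70/191 + 1/(-9854) = -70*1/191 - 1/9854 = -70/191 - 1/9854 = -689971/1882114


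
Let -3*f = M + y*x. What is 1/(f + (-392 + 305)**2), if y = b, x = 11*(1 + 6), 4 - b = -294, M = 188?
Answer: -3/427 ≈ -0.0070258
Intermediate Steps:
b = 298 (b = 4 - 1*(-294) = 4 + 294 = 298)
x = 77 (x = 11*7 = 77)
y = 298
f = -23134/3 (f = -(188 + 298*77)/3 = -(188 + 22946)/3 = -1/3*23134 = -23134/3 ≈ -7711.3)
1/(f + (-392 + 305)**2) = 1/(-23134/3 + (-392 + 305)**2) = 1/(-23134/3 + (-87)**2) = 1/(-23134/3 + 7569) = 1/(-427/3) = -3/427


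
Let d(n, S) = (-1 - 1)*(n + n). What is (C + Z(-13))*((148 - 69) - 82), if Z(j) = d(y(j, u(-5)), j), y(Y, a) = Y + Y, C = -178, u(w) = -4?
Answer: 222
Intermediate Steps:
y(Y, a) = 2*Y
d(n, S) = -4*n
Z(j) = -8*j
(C + Z(-13))*((148 - 69) - 82) = (-178 - 8*(-13))*((148 - 69) - 82) = (-178 + 104)*(79 - 82) = -74*(-3) = 222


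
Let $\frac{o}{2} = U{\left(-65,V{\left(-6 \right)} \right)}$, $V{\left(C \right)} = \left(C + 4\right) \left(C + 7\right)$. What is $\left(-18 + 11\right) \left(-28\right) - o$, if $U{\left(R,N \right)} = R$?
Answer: $326$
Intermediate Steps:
$V{\left(C \right)} = \left(4 + C\right) \left(7 + C\right)$
$o = -130$ ($o = 2 \left(-65\right) = -130$)
$\left(-18 + 11\right) \left(-28\right) - o = \left(-18 + 11\right) \left(-28\right) - -130 = \left(-7\right) \left(-28\right) + 130 = 196 + 130 = 326$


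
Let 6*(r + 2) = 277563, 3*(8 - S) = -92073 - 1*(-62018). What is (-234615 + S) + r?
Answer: -1069981/6 ≈ -1.7833e+5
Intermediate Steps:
S = 30079/3 (S = 8 - (-92073 - 1*(-62018))/3 = 8 - (-92073 + 62018)/3 = 8 - 1/3*(-30055) = 8 + 30055/3 = 30079/3 ≈ 10026.)
r = 92517/2 (r = -2 + (1/6)*277563 = -2 + 92521/2 = 92517/2 ≈ 46259.)
(-234615 + S) + r = (-234615 + 30079/3) + 92517/2 = -673766/3 + 92517/2 = -1069981/6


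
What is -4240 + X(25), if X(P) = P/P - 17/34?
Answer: -8479/2 ≈ -4239.5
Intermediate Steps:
X(P) = 1/2 (X(P) = 1 - 17*1/34 = 1 - 1/2 = 1/2)
-4240 + X(25) = -4240 + 1/2 = -8479/2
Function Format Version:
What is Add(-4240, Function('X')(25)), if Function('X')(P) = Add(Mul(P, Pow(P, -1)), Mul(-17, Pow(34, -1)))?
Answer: Rational(-8479, 2) ≈ -4239.5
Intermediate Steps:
Function('X')(P) = Rational(1, 2) (Function('X')(P) = Add(1, Mul(-17, Rational(1, 34))) = Add(1, Rational(-1, 2)) = Rational(1, 2))
Add(-4240, Function('X')(25)) = Add(-4240, Rational(1, 2)) = Rational(-8479, 2)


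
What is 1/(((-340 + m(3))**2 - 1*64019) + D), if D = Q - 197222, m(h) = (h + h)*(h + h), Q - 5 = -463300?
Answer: -1/632120 ≈ -1.5820e-6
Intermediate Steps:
Q = -463295 (Q = 5 - 463300 = -463295)
m(h) = 4*h**2 (m(h) = (2*h)*(2*h) = 4*h**2)
D = -660517 (D = -463295 - 197222 = -660517)
1/(((-340 + m(3))**2 - 1*64019) + D) = 1/(((-340 + 4*3**2)**2 - 1*64019) - 660517) = 1/(((-340 + 4*9)**2 - 64019) - 660517) = 1/(((-340 + 36)**2 - 64019) - 660517) = 1/(((-304)**2 - 64019) - 660517) = 1/((92416 - 64019) - 660517) = 1/(28397 - 660517) = 1/(-632120) = -1/632120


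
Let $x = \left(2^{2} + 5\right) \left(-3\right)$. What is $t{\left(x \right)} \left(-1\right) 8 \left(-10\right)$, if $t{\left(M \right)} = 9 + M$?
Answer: $-1440$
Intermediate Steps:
$x = -27$ ($x = \left(4 + 5\right) \left(-3\right) = 9 \left(-3\right) = -27$)
$t{\left(x \right)} \left(-1\right) 8 \left(-10\right) = \left(9 - 27\right) \left(-1\right) 8 \left(-10\right) = - 18 \left(\left(-8\right) \left(-10\right)\right) = \left(-18\right) 80 = -1440$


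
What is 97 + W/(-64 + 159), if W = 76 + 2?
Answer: 9293/95 ≈ 97.821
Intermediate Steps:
W = 78
97 + W/(-64 + 159) = 97 + 78/(-64 + 159) = 97 + 78/95 = 9293/95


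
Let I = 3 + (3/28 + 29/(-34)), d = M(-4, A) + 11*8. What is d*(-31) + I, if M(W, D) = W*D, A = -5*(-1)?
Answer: -1002335/476 ≈ -2105.7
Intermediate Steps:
A = 5
M(W, D) = D*W
d = 68 (d = 5*(-4) + 11*8 = -20 + 88 = 68)
I = 1073/476 (I = 3 + (3*(1/28) + 29*(-1/34)) = 3 + (3/28 - 29/34) = 3 - 355/476 = 1073/476 ≈ 2.2542)
d*(-31) + I = 68*(-31) + 1073/476 = -2108 + 1073/476 = -1002335/476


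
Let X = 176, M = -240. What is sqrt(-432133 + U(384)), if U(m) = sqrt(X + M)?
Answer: sqrt(-432133 + 8*I) ≈ 0.006 + 657.37*I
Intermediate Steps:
U(m) = 8*I (U(m) = sqrt(176 - 240) = sqrt(-64) = 8*I)
sqrt(-432133 + U(384)) = sqrt(-432133 + 8*I)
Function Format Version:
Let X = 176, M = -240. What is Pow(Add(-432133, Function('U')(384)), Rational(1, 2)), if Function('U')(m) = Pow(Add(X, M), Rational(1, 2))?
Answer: Pow(Add(-432133, Mul(8, I)), Rational(1, 2)) ≈ Add(0.006, Mul(657.37, I))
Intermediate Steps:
Function('U')(m) = Mul(8, I) (Function('U')(m) = Pow(Add(176, -240), Rational(1, 2)) = Pow(-64, Rational(1, 2)) = Mul(8, I))
Pow(Add(-432133, Function('U')(384)), Rational(1, 2)) = Pow(Add(-432133, Mul(8, I)), Rational(1, 2))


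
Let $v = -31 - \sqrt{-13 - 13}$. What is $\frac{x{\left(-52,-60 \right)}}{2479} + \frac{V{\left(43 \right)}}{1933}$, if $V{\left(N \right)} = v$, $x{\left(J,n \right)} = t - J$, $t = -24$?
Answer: $- \frac{22725}{4791907} - \frac{i \sqrt{26}}{1933} \approx -0.0047424 - 0.0026379 i$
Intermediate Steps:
$x{\left(J,n \right)} = -24 - J$
$v = -31 - i \sqrt{26}$ ($v = -31 - \sqrt{-13 - 13} = -31 - \sqrt{-26} = -31 - i \sqrt{26} \approx -31.0 - 5.099 i$)
$V{\left(N \right)} = -31 - i \sqrt{26}$
$\frac{x{\left(-52,-60 \right)}}{2479} + \frac{V{\left(43 \right)}}{1933} = \frac{-24 - -52}{2479} + \frac{-31 - i \sqrt{26}}{1933} = \left(-24 + 52\right) \frac{1}{2479} + \left(-31 - i \sqrt{26}\right) \frac{1}{1933} = 28 \cdot \frac{1}{2479} - \left(\frac{31}{1933} + \frac{i \sqrt{26}}{1933}\right) = \frac{28}{2479} - \left(\frac{31}{1933} + \frac{i \sqrt{26}}{1933}\right) = - \frac{22725}{4791907} - \frac{i \sqrt{26}}{1933}$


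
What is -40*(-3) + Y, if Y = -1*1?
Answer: 119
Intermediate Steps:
Y = -1
-40*(-3) + Y = -40*(-3) - 1 = 120 - 1 = 119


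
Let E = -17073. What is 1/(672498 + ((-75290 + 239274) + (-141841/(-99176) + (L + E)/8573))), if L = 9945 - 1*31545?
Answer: 5280968/4417418404821 ≈ 1.1955e-6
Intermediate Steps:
L = -21600 (L = 9945 - 31545 = -21600)
1/(672498 + ((-75290 + 239274) + (-141841/(-99176) + (L + E)/8573))) = 1/(672498 + ((-75290 + 239274) + (-141841/(-99176) + (-21600 - 17073)/8573))) = 1/(672498 + (163984 + (-141841*(-1/99176) - 38673*1/8573))) = 1/(672498 + (163984 + (881/616 - 38673/8573))) = 1/(672498 + (163984 - 16269755/5280968)) = 1/(672498 + 865977986757/5280968) = 1/(4417418404821/5280968) = 5280968/4417418404821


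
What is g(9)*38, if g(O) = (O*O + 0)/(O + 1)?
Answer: 1539/5 ≈ 307.80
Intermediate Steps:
g(O) = O²/(1 + O) (g(O) = (O² + 0)/(1 + O) = O²/(1 + O))
g(9)*38 = (9²/(1 + 9))*38 = (81/10)*38 = 1539/5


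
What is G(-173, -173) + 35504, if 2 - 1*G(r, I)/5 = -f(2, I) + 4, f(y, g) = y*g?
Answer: 33764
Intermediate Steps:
f(y, g) = g*y
G(r, I) = -10 + 10*I (G(r, I) = 10 - 5*(-I*2 + 4) = 10 - 5*(-2*I + 4) = 10 - 5*(4 - 2*I) = 10 + (-20 + 10*I) = -10 + 10*I)
G(-173, -173) + 35504 = (-10 + 10*(-173)) + 35504 = (-10 - 1730) + 35504 = -1740 + 35504 = 33764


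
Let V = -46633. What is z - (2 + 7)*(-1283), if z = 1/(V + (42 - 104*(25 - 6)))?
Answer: 560803148/48567 ≈ 11547.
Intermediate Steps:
z = -1/48567 (z = 1/(-46633 + (42 - 104*(25 - 6))) = 1/(-46633 + (42 - 104*19)) = 1/(-46633 + (42 - 1976)) = 1/(-46633 - 1934) = 1/(-48567) = -1/48567 ≈ -2.0590e-5)
z - (2 + 7)*(-1283) = -1/48567 - (2 + 7)*(-1283) = -1/48567 - 9*(-1283) = -1/48567 - 1*(-11547) = -1/48567 + 11547 = 560803148/48567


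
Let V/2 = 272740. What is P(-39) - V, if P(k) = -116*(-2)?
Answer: -545248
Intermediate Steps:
P(k) = 232
V = 545480 (V = 2*272740 = 545480)
P(-39) - V = 232 - 1*545480 = 232 - 545480 = -545248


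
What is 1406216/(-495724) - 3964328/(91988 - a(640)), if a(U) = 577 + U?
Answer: -523214041502/11249340801 ≈ -46.511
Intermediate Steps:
1406216/(-495724) - 3964328/(91988 - a(640)) = 1406216/(-495724) - 3964328/(91988 - (577 + 640)) = 1406216*(-1/495724) - 3964328/(91988 - 1*1217) = -351554/123931 - 3964328/(91988 - 1217) = -351554/123931 - 3964328/90771 = -523214041502/11249340801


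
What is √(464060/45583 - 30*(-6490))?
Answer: 4*√25285671164705/45583 ≈ 441.26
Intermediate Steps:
√(464060/45583 - 30*(-6490)) = √(464060*(1/45583) + 194700) = √(464060/45583 + 194700) = √(8875474160/45583) = 4*√25285671164705/45583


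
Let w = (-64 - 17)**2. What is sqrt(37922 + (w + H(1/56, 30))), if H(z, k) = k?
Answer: sqrt(44513) ≈ 210.98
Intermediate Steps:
w = 6561 (w = (-81)**2 = 6561)
sqrt(37922 + (w + H(1/56, 30))) = sqrt(37922 + (6561 + 30)) = sqrt(37922 + 6591) = sqrt(44513)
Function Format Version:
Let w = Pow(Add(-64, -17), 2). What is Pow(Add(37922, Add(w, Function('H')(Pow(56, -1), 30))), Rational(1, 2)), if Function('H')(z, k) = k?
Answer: Pow(44513, Rational(1, 2)) ≈ 210.98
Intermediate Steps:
w = 6561 (w = Pow(-81, 2) = 6561)
Pow(Add(37922, Add(w, Function('H')(Pow(56, -1), 30))), Rational(1, 2)) = Pow(Add(37922, Add(6561, 30)), Rational(1, 2)) = Pow(Add(37922, 6591), Rational(1, 2)) = Pow(44513, Rational(1, 2))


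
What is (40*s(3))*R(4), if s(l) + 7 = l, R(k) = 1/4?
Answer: -40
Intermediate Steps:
R(k) = ¼ (R(k) = 1*(¼) = ¼)
s(l) = -7 + l
(40*s(3))*R(4) = (40*(-7 + 3))*(¼) = (40*(-4))*(¼) = -160*¼ = -40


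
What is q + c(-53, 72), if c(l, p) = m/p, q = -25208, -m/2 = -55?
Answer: -907433/36 ≈ -25206.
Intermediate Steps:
m = 110 (m = -2*(-55) = 110)
c(l, p) = 110/p
q + c(-53, 72) = -25208 + 110/72 = -25208 + 110*(1/72) = -25208 + 55/36 = -907433/36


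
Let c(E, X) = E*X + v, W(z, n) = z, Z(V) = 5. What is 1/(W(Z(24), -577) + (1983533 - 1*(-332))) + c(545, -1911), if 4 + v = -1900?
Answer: -2069967974129/1983870 ≈ -1.0434e+6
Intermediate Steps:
v = -1904 (v = -4 - 1900 = -1904)
c(E, X) = -1904 + E*X (c(E, X) = E*X - 1904 = -1904 + E*X)
1/(W(Z(24), -577) + (1983533 - 1*(-332))) + c(545, -1911) = 1/(5 + (1983533 - 1*(-332))) + (-1904 + 545*(-1911)) = 1/(5 + (1983533 + 332)) + (-1904 - 1041495) = 1/(5 + 1983865) - 1043399 = 1/1983870 - 1043399 = -2069967974129/1983870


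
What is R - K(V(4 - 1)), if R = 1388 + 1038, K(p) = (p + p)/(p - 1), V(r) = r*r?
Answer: 9695/4 ≈ 2423.8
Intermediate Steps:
V(r) = r²
K(p) = 2*p/(-1 + p) (K(p) = (2*p)/(-1 + p) = 2*p/(-1 + p))
R = 2426
R - K(V(4 - 1)) = 2426 - 2*(4 - 1)²/(-1 + (4 - 1)²) = 2426 - 2*3²/(-1 + 3²) = 2426 - 2*9/(-1 + 9) = 2426 - 2*9/8 = 2426 - 1*9/4 = 2426 - 9/4 = 9695/4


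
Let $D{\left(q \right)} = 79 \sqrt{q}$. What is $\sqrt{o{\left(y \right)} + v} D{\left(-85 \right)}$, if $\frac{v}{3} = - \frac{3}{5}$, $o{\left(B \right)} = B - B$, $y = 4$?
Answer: $- 237 \sqrt{17} \approx -977.18$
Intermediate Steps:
$o{\left(B \right)} = 0$
$v = - \frac{9}{5}$ ($v = 3 \left(- \frac{3}{5}\right) = - \frac{9}{5} \approx -1.8$)
$\sqrt{o{\left(y \right)} + v} D{\left(-85 \right)} = \sqrt{0 - \frac{9}{5}} \cdot 79 \sqrt{-85} = \sqrt{- \frac{9}{5}} \cdot 79 i \sqrt{85} = \frac{3 i \sqrt{5}}{5} \cdot 79 i \sqrt{85} = - 237 \sqrt{17}$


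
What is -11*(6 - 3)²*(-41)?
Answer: 4059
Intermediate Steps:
-11*(6 - 3)²*(-41) = -11*3²*(-41) = -11*9*(-41) = -99*(-41) = 4059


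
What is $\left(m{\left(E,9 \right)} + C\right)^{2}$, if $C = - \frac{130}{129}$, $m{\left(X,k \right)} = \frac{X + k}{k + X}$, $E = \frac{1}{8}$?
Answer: $\frac{1}{16641} \approx 6.0093 \cdot 10^{-5}$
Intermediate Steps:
$E = \frac{1}{8} \approx 0.125$
$m{\left(X,k \right)} = 1$ ($m{\left(X,k \right)} = \frac{X + k}{X + k} = 1$)
$C = - \frac{130}{129}$ ($C = \left(-130\right) \frac{1}{129} = - \frac{130}{129} \approx -1.0078$)
$\left(m{\left(E,9 \right)} + C\right)^{2} = \left(1 - \frac{130}{129}\right)^{2} = \left(- \frac{1}{129}\right)^{2} = \frac{1}{16641}$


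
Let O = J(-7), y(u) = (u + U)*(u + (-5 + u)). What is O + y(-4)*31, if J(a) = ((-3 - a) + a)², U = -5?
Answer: 3636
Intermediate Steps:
J(a) = 9 (J(a) = (-3)² = 9)
y(u) = (-5 + u)*(-5 + 2*u) (y(u) = (u - 5)*(u + (-5 + u)) = (-5 + u)*(-5 + 2*u))
O = 9
O + y(-4)*31 = 9 + (25 - 15*(-4) + 2*(-4)²)*31 = 9 + (25 + 60 + 2*16)*31 = 9 + (25 + 60 + 32)*31 = 9 + 117*31 = 9 + 3627 = 3636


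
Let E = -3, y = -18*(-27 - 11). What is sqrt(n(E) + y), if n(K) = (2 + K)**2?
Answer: sqrt(685) ≈ 26.173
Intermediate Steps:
y = 684 (y = -18*(-38) = 684)
sqrt(n(E) + y) = sqrt((2 - 3)**2 + 684) = sqrt((-1)**2 + 684) = sqrt(1 + 684) = sqrt(685)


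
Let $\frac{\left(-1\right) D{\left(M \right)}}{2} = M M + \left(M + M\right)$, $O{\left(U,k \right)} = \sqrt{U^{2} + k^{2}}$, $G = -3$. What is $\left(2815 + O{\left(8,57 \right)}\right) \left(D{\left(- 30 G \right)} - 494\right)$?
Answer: $-48007010 - 17054 \sqrt{3313} \approx -4.8989 \cdot 10^{7}$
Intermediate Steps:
$D{\left(M \right)} = - 4 M - 2 M^{2}$ ($D{\left(M \right)} = - 2 \left(M M + \left(M + M\right)\right) = - 2 \left(M^{2} + 2 M\right) = - 4 M - 2 M^{2}$)
$\left(2815 + O{\left(8,57 \right)}\right) \left(D{\left(- 30 G \right)} - 494\right) = \left(2815 + \sqrt{8^{2} + 57^{2}}\right) \left(- 2 \left(\left(-30\right) \left(-3\right)\right) \left(2 - -90\right) - 494\right) = \left(2815 + \sqrt{64 + 3249}\right) \left(\left(-2\right) 90 \left(2 + 90\right) - 494\right) = \left(2815 + \sqrt{3313}\right) \left(\left(-2\right) 90 \cdot 92 - 494\right) = \left(2815 + \sqrt{3313}\right) \left(-16560 - 494\right) = \left(2815 + \sqrt{3313}\right) \left(-17054\right) = -48007010 - 17054 \sqrt{3313}$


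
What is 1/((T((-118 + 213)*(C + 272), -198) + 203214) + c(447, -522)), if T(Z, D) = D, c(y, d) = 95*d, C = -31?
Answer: 1/153426 ≈ 6.5178e-6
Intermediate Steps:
1/((T((-118 + 213)*(C + 272), -198) + 203214) + c(447, -522)) = 1/((-198 + 203214) + 95*(-522)) = 1/(203016 - 49590) = 1/153426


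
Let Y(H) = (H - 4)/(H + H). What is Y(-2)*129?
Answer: 387/2 ≈ 193.50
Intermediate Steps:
Y(H) = (-4 + H)/(2*H) (Y(H) = (-4 + H)/((2*H)) = (-4 + H)*(1/(2*H)) = (-4 + H)/(2*H))
Y(-2)*129 = ((1/2)*(-4 - 2)/(-2))*129 = ((1/2)*(-1/2)*(-6))*129 = (3/2)*129 = 387/2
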